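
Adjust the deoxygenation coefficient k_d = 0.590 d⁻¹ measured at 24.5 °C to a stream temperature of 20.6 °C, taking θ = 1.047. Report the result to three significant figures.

k_d ≈ 0.493 d⁻¹

k_d(T₂) = k_d(T₁) · θ^(T₂−T₁) = 0.590 × 1.047^(20.6−24.5)
= 0.590 × 1.047^-3.90 = 0.590 × 0.8360 = 0.4932 d⁻¹.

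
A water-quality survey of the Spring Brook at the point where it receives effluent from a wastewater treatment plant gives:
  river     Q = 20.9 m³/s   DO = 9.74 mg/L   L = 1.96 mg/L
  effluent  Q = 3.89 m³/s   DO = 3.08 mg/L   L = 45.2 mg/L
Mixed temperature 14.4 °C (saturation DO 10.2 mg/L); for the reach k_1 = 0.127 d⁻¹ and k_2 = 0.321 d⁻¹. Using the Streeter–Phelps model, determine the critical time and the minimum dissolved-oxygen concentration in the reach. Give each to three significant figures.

t_c ≈ 3.21 d; minimum DO ≈ 7.90 mg/L

Mixed DO = (20.9×9.74 + 3.89×3.08)/(20.9+3.89) = 215.5/24.79 = 8.695 mg/L.
Mixed L₀ = (20.9×1.96 + 3.89×45.2)/(24.79) = 216.8/24.79 = 8.745 mg/L.
Initial deficit D₀ = C_s − DO₀ = 10.2 − 8.695 = 1.505 mg/L.
t_c = (1/0.1940) ln[(0.321/0.127)(1 − 1.505×0.1940/(0.127×8.745))] = 5.155 × ln(1.863) = 3.207 d.
D_c = (0.127/0.321) × 8.745 × e^(−0.127×3.207) = 0.3956 × 8.745 × 0.6654 = 2.302 mg/L.
Minimum DO = 10.2 − 2.302 = 7.898 mg/L.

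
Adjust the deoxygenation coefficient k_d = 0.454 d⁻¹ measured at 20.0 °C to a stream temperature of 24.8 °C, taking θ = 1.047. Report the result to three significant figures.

k_d(T₂) = k_d(T₁) · θ^(T₂−T₁) = 0.454 × 1.047^(24.8−20.0)
= 0.454 × 1.047^4.80 = 0.454 × 1.247 = 0.5660 d⁻¹.

k_d ≈ 0.566 d⁻¹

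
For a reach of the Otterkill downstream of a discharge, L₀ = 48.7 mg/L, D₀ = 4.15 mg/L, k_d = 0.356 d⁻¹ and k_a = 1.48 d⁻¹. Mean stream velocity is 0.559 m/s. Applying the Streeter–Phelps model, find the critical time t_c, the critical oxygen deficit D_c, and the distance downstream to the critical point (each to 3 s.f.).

At the critical point dD/dt = 0, so k_d L₀ e^(−k_d t) = k_a D. Substituting D(t) from the Streeter–Phelps equation and solving for t gives
t_c = ln[(k_a/k_d)(1 − D₀(k_a−k_d)/(k_d L₀))] / (k_a−k_d).
Here k_a−k_d = 1.124 d⁻¹ and 1 − D₀(k_a−k_d)/(k_d L₀) = 1 − 4.15×1.124/(0.356×48.7) = 0.7309, so
t_c = ln(4.157 × 0.7309) / 1.124 = 1.111 / 1.124 = 0.9888 d.
D_c = (k_d/k_a) L₀ e^(−k_d t_c) = (0.356/1.48) × 48.7 × e^(−0.356×0.9888) = 0.2405 × 48.7 × 0.7033 = 8.238 mg/L.
x_c = v t_c = 0.559 m/s × 0.9888 d × 86400 s/d = 47760 m ≈ 47.8 km.

t_c ≈ 0.989 d; D_c ≈ 8.24 mg/L; x_c ≈ 47.8 km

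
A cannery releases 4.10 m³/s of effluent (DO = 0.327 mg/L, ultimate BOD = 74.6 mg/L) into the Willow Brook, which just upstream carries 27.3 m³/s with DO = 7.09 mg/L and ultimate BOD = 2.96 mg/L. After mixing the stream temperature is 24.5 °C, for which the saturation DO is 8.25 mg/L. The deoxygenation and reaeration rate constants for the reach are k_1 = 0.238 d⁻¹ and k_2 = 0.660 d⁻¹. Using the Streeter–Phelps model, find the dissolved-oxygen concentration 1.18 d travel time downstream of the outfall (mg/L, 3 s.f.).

DO ≈ 5.26 mg/L

Mixed DO = (27.3×7.09 + 4.10×0.327)/(27.3+4.10) = 194.9/31.40 = 6.207 mg/L.
Mixed L₀ = (27.3×2.96 + 4.10×74.6)/(31.40) = 386.7/31.40 = 12.31 mg/L.
Initial deficit D₀ = C_s − DO₀ = 8.25 − 6.207 = 2.043 mg/L.
D(1.18) = [0.238×12.31/(0.660−0.238)](e^(−0.238×1.18) − e^(−0.660×1.18)) + 2.043 e^(−0.660×1.18)
= 6.945 × (0.7551 − 0.4590) + 2.043 × 0.4590 = 2.995 mg/L.
DO = 8.25 − 2.995 = 5.255 mg/L.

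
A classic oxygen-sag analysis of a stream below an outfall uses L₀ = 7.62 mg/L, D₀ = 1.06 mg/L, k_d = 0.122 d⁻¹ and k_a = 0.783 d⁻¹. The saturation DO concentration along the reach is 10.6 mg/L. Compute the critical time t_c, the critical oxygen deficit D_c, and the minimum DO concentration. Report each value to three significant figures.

t_c ≈ 0.693 d; D_c ≈ 1.09 mg/L; min DO ≈ 9.51 mg/L

t_c = [1/(k_a−k_d)] ln[(k_a/k_d)(1 − D₀(k_a−k_d)/(k_d L₀))]
= [1/(0.783−0.122)] ln[(0.783/0.122)(1 − 1.06×0.6610/(0.122×7.62))]
= (1/0.6610) ln[6.418 × 0.2463] = 1.513 × ln(1.581) = 1.513 × 0.4579 = 0.6928 d.
D_c = (k_d/k_a) L₀ e^(−k_d t_c) = (0.122/0.783) × 7.62 × e^(−0.122×0.6928) = 0.1558 × 7.62 × 0.9190 = 1.091 mg/L.
Minimum DO = C_s − D_c = 10.6 − 1.091 = 9.509 mg/L.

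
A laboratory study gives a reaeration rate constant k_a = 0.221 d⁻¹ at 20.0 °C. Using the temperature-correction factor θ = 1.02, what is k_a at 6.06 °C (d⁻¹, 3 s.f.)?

k_a ≈ 0.168 d⁻¹

k_a(T₂) = k_a(T₁) · θ^(T₂−T₁) = 0.221 × 1.02^(6.06−20.0)
= 0.221 × 1.02^-13.9 = 0.221 × 0.7588 = 0.1677 d⁻¹.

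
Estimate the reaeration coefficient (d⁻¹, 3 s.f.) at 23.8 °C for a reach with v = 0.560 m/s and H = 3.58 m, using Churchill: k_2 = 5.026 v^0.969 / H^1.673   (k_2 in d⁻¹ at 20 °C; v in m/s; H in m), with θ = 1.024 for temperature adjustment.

k_2 ≈ 0.371 d⁻¹

k_2(20) = 5.026 × 0.560^0.969 / 3.58^1.673 = 5.026 × 0.5702 / 8.446 = 0.3393 d⁻¹.
k_2(23.8) = 0.3393 × 1.024^(23.8−20) = 0.3393 × 1.094 = 0.3713 d⁻¹.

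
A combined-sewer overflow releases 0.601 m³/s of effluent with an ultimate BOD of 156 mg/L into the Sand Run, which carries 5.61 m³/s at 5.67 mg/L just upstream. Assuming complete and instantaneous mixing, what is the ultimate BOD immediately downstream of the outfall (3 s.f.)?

20.2 mg/L

Flow-weighted mixing: C = (Q_r C_r + Q_w C_w)/(Q_r + Q_w)
= (5.61×5.67 + 0.601×156)/(5.61 + 0.601) = 125.6/6.211 = 20.22 mg/L.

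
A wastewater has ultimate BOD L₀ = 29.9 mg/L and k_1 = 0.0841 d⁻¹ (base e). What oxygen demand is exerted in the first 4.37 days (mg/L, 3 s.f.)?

y ≈ 9.20 mg/L

y_t = L₀(1 − e^(−k_1 t)) = 29.9 × (1 − e^(−0.0841×4.37))
= 29.9 × (1 − 0.6925) = 29.9 × 0.3075 = 9.196 mg/L.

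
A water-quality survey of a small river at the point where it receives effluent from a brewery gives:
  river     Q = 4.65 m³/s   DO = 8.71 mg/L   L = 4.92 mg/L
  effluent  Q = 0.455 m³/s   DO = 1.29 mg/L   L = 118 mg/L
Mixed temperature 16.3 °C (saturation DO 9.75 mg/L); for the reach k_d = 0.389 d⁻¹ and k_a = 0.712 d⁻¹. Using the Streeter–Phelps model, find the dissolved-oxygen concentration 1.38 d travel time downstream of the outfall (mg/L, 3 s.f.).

DO ≈ 5.32 mg/L

Mixed DO = (4.65×8.71 + 0.455×1.29)/(4.65+0.455) = 41.09/5.105 = 8.049 mg/L.
Mixed L₀ = (4.65×4.92 + 0.455×118)/(5.105) = 76.57/5.105 = 15.00 mg/L.
Initial deficit D₀ = C_s − DO₀ = 9.75 − 8.049 = 1.701 mg/L.
D(1.38) = [0.389×15.00/(0.712−0.389)](e^(−0.389×1.38) − e^(−0.712×1.38)) + 1.701 e^(−0.712×1.38)
= 18.06 × (0.5846 − 0.3744) + 1.701 × 0.3744 = 4.435 mg/L.
DO = 9.75 − 4.435 = 5.315 mg/L.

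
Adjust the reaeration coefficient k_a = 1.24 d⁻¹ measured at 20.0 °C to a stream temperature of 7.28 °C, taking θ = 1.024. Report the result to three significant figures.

k_a ≈ 0.917 d⁻¹

k_a(T₂) = k_a(T₁) · θ^(T₂−T₁) = 1.24 × 1.024^(7.28−20.0)
= 1.24 × 1.024^-12.7 = 1.24 × 0.7396 = 0.9171 d⁻¹.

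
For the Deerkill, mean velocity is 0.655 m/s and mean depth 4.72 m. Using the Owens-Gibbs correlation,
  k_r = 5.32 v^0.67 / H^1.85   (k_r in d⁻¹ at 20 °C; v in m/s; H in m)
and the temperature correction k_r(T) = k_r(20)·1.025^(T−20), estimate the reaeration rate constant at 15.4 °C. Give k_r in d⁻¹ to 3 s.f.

k_r ≈ 0.203 d⁻¹

k_r(20) = 5.32 × 0.655^0.67 / 4.72^1.85 = 5.32 × 0.7532 / 17.65 = 0.2270 d⁻¹.
k_r(15.4) = 0.2270 × 1.025^(15.4−20) = 0.2270 × 0.8926 = 0.2026 d⁻¹.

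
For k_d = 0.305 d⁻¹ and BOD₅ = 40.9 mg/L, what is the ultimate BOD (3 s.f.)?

L₀ ≈ 52.3 mg/L

BOD₅ = L₀(1 − e^(−5k_d)) ⇒ L₀ = BOD₅ / (1 − e^(−5×0.305))
= 40.9 / (1 − 0.2176) = 40.9 / 0.7824 = 52.28 mg/L.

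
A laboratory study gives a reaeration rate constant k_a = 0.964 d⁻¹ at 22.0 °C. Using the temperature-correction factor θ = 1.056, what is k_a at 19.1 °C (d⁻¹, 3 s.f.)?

k_a(T₂) = k_a(T₁) · θ^(T₂−T₁) = 0.964 × 1.056^(19.1−22.0)
= 0.964 × 1.056^-2.90 = 0.964 × 0.8538 = 0.8231 d⁻¹.

k_a ≈ 0.823 d⁻¹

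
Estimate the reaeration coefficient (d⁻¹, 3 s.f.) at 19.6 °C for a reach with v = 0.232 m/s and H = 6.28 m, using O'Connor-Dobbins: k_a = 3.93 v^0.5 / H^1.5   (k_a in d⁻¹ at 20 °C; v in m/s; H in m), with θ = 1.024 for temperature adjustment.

k_a(20) = 3.93 × 0.232^0.5 / 6.28^1.5 = 3.93 × 0.4817 / 15.74 = 0.1203 d⁻¹.
k_a(19.6) = 0.1203 × 1.024^(19.6−20) = 0.1203 × 0.9906 = 0.1191 d⁻¹.

k_a ≈ 0.119 d⁻¹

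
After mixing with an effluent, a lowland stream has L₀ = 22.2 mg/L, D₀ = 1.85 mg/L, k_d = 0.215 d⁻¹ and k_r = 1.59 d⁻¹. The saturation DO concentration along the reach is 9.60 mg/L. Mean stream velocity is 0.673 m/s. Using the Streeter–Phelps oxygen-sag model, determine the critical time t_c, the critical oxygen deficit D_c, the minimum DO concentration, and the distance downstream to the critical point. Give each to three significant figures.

t_c = [1/(k_r−k_d)] ln[(k_r/k_d)(1 − D₀(k_r−k_d)/(k_d L₀))]
= [1/(1.59−0.215)] ln[(1.59/0.215)(1 − 1.85×1.375/(0.215×22.2))]
= (1/1.375) ln[7.395 × 0.4671] = 0.7273 × ln(3.454) = 0.7273 × 1.240 = 0.9015 d.
D_c = (k_d/k_r) L₀ e^(−k_d t_c) = (0.215/1.59) × 22.2 × e^(−0.215×0.9015) = 0.1352 × 22.2 × 0.8238 = 2.473 mg/L.
Minimum DO = C_s − D_c = 9.60 − 2.473 = 7.127 mg/L.
x_c = v t_c = 0.673 m/s × 0.9015 d × 86400 s/d = 52420 m ≈ 52.4 km.

t_c ≈ 0.901 d; D_c ≈ 2.47 mg/L; min DO ≈ 7.13 mg/L; x_c ≈ 52.4 km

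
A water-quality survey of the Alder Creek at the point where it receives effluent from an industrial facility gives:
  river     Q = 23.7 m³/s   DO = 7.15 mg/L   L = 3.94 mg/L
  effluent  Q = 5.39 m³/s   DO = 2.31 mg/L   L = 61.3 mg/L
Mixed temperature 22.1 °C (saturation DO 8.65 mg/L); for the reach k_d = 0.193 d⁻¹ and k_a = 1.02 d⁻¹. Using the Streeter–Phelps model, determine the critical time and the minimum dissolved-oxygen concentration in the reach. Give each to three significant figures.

Mixed DO = (23.7×7.15 + 5.39×2.31)/(23.7+5.39) = 181.9/29.09 = 6.253 mg/L.
Mixed L₀ = (23.7×3.94 + 5.39×61.3)/(29.09) = 423.8/29.09 = 14.57 mg/L.
Initial deficit D₀ = C_s − DO₀ = 8.65 − 6.253 = 2.397 mg/L.
t_c = (1/0.8270) ln[(1.02/0.193)(1 − 2.397×0.8270/(0.193×14.57))] = 1.209 × ln(1.559) = 0.5371 d.
D_c = (0.193/1.02) × 14.57 × e^(−0.193×0.5371) = 0.1892 × 14.57 × 0.9015 = 2.485 mg/L.
Minimum DO = 8.65 − 2.485 = 6.165 mg/L.

t_c ≈ 0.537 d; minimum DO ≈ 6.16 mg/L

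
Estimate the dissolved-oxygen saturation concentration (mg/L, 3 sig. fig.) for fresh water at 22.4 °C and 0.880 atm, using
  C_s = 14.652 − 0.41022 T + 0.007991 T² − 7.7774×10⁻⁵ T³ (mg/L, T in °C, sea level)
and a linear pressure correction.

At sea level: C_s = 14.652 − 0.41022×22.4 + 0.007991×22.4² − 7.7774×10⁻⁵×22.4³ = 8.599 mg/L.
Pressure correction: C_s' = 8.599 × 0.880 = 7.567 mg/L.

C_s ≈ 7.57 mg/L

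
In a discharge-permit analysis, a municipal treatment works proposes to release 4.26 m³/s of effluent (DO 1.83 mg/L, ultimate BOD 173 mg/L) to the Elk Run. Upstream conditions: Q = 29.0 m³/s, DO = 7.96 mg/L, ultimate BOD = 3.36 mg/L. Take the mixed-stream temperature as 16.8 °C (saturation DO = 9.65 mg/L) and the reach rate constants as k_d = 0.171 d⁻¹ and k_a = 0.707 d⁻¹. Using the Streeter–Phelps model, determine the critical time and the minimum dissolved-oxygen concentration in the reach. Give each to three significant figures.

t_c ≈ 1.96 d; minimum DO ≈ 5.31 mg/L

Mixed DO = (29.0×7.96 + 4.26×1.83)/(29.0+4.26) = 238.6/33.26 = 7.175 mg/L.
Mixed L₀ = (29.0×3.36 + 4.26×173)/(33.26) = 834.4/33.26 = 25.09 mg/L.
Initial deficit D₀ = C_s − DO₀ = 9.65 − 7.175 = 2.475 mg/L.
t_c = (1/0.5360) ln[(0.707/0.171)(1 − 2.475×0.5360/(0.171×25.09))] = 1.866 × ln(2.856) = 1.958 d.
D_c = (0.171/0.707) × 25.09 × e^(−0.171×1.958) = 0.2419 × 25.09 × 0.7155 = 4.342 mg/L.
Minimum DO = 9.65 − 4.342 = 5.308 mg/L.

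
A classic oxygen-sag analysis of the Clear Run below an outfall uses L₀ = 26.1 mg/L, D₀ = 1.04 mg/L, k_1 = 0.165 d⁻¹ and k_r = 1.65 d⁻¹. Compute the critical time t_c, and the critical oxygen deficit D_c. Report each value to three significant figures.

t_c = [1/(k_r−k_1)] ln[(k_r/k_1)(1 − D₀(k_r−k_1)/(k_1 L₀))]
= [1/(1.65−0.165)] ln[(1.65/0.165)(1 − 1.04×1.485/(0.165×26.1))]
= (1/1.485) ln[10.00 × 0.6414] = 0.6734 × ln(6.414) = 0.6734 × 1.858 = 1.251 d.
L(t_c) = L₀ e^(−k_1 t_c) = 26.1 × 0.8134 = 21.23 mg/L, and at the critical point k_r D_c = k_1 L, so D_c = (0.165/1.65) × 21.23 = 2.123 mg/L.

t_c ≈ 1.25 d; D_c ≈ 2.12 mg/L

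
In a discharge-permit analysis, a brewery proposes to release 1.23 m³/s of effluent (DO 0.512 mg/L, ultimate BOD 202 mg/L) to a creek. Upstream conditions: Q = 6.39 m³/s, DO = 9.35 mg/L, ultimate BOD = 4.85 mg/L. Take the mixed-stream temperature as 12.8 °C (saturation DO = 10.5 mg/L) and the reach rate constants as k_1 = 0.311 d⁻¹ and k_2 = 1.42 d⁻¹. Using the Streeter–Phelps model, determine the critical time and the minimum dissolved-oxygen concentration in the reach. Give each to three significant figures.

Mixed DO = (6.39×9.35 + 1.23×0.512)/(6.39+1.23) = 60.38/7.620 = 7.923 mg/L.
Mixed L₀ = (6.39×4.85 + 1.23×202)/(7.620) = 279.5/7.620 = 36.67 mg/L.
Initial deficit D₀ = C_s − DO₀ = 10.5 − 7.923 = 2.577 mg/L.
t_c = (1/1.109) ln[(1.42/0.311)(1 − 2.577×1.109/(0.311×36.67))] = 0.9017 × ln(3.422) = 1.109 d.
D_c = (0.311/1.42) × 36.67 × e^(−0.311×1.109) = 0.2190 × 36.67 × 0.7082 = 5.688 mg/L.
Minimum DO = 10.5 − 5.688 = 4.812 mg/L.

t_c ≈ 1.11 d; minimum DO ≈ 4.81 mg/L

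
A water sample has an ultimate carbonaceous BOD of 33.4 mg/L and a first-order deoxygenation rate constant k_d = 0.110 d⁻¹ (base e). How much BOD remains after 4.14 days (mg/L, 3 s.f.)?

L ≈ 21.2 mg/L

L_t = L₀ e^(−k_d t) = 33.4 × e^(−0.110×4.14) = 33.4 × 0.6342 = 21.18 mg/L.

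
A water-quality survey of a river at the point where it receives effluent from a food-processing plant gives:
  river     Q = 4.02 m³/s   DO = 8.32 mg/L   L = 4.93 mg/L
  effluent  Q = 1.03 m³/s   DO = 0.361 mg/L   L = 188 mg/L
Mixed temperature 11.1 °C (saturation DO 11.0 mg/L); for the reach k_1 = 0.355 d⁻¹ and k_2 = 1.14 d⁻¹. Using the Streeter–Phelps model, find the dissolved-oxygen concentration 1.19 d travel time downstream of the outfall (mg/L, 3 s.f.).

Mixed DO = (4.02×8.32 + 1.03×0.361)/(4.02+1.03) = 33.82/5.050 = 6.697 mg/L.
Mixed L₀ = (4.02×4.93 + 1.03×188)/(5.050) = 213.5/5.050 = 42.27 mg/L.
Initial deficit D₀ = C_s − DO₀ = 11.0 − 6.697 = 4.303 mg/L.
D(1.19) = [0.355×42.27/(1.14−0.355)](e^(−0.355×1.19) − e^(−1.14×1.19)) + 4.303 e^(−1.14×1.19)
= 19.12 × (0.6554 − 0.2575) + 4.303 × 0.2575 = 8.714 mg/L.
DO = 11.0 − 8.714 = 2.286 mg/L.

DO ≈ 2.29 mg/L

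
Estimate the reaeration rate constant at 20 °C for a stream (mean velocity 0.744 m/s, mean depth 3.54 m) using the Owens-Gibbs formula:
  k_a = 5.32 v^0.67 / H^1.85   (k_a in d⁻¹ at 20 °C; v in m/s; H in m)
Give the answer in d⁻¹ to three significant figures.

k_a ≈ 0.421 d⁻¹

k_a = 5.32 × 0.744^0.67 / 3.54^1.85 = 5.32 × 0.8203 / 10.37 = 0.4209 d⁻¹.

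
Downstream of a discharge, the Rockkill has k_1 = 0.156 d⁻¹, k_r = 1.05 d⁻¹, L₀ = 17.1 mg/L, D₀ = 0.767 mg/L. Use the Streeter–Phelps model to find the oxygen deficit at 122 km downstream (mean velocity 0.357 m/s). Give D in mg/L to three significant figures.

Travel time t = x/v = 122 km / (0.357 m/s) = 122000 m / 0.357 m/s = 341700 s = 3.955 d.
k_1 L₀/(k_r−k_1) = 0.156×17.1/(1.05−0.156) = 2.668/0.8940 = 2.984 mg/L.
e^(−k_1 t) = e^(−0.156×3.955) = 0.5395; e^(−k_r t) = e^(−1.05×3.955) = 0.01572.
D = 2.984 × (0.5395 − 0.01572) + 0.767 × 0.01572 = 1.563 + 0.01205 = 1.575 mg/L.

D ≈ 1.58 mg/L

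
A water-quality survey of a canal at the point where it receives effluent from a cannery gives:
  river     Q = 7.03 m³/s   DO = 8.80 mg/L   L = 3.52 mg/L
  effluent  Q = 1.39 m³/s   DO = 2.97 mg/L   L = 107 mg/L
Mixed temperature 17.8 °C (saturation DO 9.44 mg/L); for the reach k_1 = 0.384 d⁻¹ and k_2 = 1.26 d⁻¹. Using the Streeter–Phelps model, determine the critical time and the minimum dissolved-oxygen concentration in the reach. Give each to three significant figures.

Mixed DO = (7.03×8.80 + 1.39×2.97)/(7.03+1.39) = 65.99/8.420 = 7.838 mg/L.
Mixed L₀ = (7.03×3.52 + 1.39×107)/(8.420) = 173.5/8.420 = 20.60 mg/L.
Initial deficit D₀ = C_s − DO₀ = 9.44 − 7.838 = 1.602 mg/L.
t_c = (1/0.8760) ln[(1.26/0.384)(1 − 1.602×0.8760/(0.384×20.60))] = 1.142 × ln(2.699) = 1.133 d.
D_c = (0.384/1.26) × 20.60 × e^(−0.384×1.133) = 0.3048 × 20.60 × 0.6471 = 4.063 mg/L.
Minimum DO = 9.44 − 4.063 = 5.377 mg/L.

t_c ≈ 1.13 d; minimum DO ≈ 5.38 mg/L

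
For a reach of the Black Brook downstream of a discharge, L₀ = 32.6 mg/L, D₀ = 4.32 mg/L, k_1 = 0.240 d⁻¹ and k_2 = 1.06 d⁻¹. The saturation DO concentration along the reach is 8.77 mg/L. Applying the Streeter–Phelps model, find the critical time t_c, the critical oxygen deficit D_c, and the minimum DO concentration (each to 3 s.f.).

t_c ≈ 1.08 d; D_c ≈ 5.70 mg/L; min DO ≈ 3.07 mg/L

At the critical point dD/dt = 0, so k_1 L₀ e^(−k_1 t) = k_2 D. Substituting D(t) from the Streeter–Phelps equation and solving for t gives
t_c = ln[(k_2/k_1)(1 − D₀(k_2−k_1)/(k_1 L₀))] / (k_2−k_1).
Here k_2−k_1 = 0.8200 d⁻¹ and 1 − D₀(k_2−k_1)/(k_1 L₀) = 1 − 4.32×0.8200/(0.240×32.6) = 0.5472, so
t_c = ln(4.417 × 0.5472) / 0.8200 = 0.8825 / 0.8200 = 1.076 d.
L(t_c) = L₀ e^(−k_1 t_c) = 32.6 × 0.7724 = 25.18 mg/L, and at the critical point k_2 D_c = k_1 L, so D_c = (0.240/1.06) × 25.18 = 5.701 mg/L.
Minimum DO = C_s − D_c = 8.77 − 5.701 = 3.069 mg/L.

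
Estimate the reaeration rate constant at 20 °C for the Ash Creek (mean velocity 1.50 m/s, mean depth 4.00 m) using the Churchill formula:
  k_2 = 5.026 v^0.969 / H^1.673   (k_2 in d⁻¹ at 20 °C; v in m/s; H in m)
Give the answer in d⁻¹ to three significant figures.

k_2 ≈ 0.732 d⁻¹

k_2 = 5.026 × 1.50^0.969 / 4.00^1.673 = 5.026 × 1.481 / 10.17 = 0.7322 d⁻¹.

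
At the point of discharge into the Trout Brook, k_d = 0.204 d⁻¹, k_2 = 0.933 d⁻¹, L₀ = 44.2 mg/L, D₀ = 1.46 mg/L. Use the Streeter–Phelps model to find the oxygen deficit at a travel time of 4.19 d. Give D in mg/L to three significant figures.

k_d L₀/(k_2−k_d) = 0.204×44.2/(0.933−0.204) = 9.017/0.7290 = 12.37 mg/L.
e^(−k_d t) = e^(−0.204×4.190) = 0.4254; e^(−k_2 t) = e^(−0.933×4.190) = 0.02006.
D = 12.37 × (0.4254 − 0.02006) + 1.46 × 0.02006 = 5.013 + 0.02928 = 5.043 mg/L.

D ≈ 5.04 mg/L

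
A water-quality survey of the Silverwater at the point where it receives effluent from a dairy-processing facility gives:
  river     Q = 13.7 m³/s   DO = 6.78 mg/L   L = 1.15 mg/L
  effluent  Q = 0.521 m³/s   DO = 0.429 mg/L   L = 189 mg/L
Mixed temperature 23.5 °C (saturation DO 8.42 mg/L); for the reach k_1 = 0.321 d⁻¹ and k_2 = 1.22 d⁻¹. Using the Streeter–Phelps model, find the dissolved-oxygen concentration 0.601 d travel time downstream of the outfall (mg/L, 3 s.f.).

Mixed DO = (13.7×6.78 + 0.521×0.429)/(13.7+0.521) = 93.11/14.22 = 6.547 mg/L.
Mixed L₀ = (13.7×1.15 + 0.521×189)/(14.22) = 114.2/14.22 = 8.032 mg/L.
Initial deficit D₀ = C_s − DO₀ = 8.42 − 6.547 = 1.873 mg/L.
D(0.601) = [0.321×8.032/(1.22−0.321)](e^(−0.321×0.601) − e^(−1.22×0.601)) + 1.873 e^(−1.22×0.601)
= 2.868 × (0.8245 − 0.4804) + 1.873 × 0.4804 = 1.887 mg/L.
DO = 8.42 − 1.887 = 6.533 mg/L.

DO ≈ 6.53 mg/L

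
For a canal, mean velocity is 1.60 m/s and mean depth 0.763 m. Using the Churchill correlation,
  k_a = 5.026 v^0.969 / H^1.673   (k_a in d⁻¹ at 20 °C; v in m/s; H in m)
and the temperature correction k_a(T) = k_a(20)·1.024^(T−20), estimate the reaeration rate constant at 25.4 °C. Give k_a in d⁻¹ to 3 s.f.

k_a(20) = 5.026 × 1.60^0.969 / 0.763^1.673 = 5.026 × 1.577 / 0.6360 = 12.46 d⁻¹.
k_a(25.4) = 12.46 × 1.024^(25.4−20) = 12.46 × 1.137 = 14.16 d⁻¹.

k_a ≈ 14.2 d⁻¹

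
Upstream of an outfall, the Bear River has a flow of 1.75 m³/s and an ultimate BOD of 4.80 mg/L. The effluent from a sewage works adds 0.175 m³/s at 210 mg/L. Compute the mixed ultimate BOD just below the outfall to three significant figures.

23.5 mg/L

Flow-weighted mixing: C = (Q_r C_r + Q_w C_w)/(Q_r + Q_w)
= (1.75×4.80 + 0.175×210)/(1.75 + 0.175) = 45.15/1.925 = 23.45 mg/L.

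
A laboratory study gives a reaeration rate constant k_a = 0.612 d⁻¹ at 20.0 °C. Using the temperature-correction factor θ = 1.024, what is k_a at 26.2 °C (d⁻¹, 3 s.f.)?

k_a ≈ 0.709 d⁻¹

k_a(T₂) = k_a(T₁) · θ^(T₂−T₁) = 0.612 × 1.024^(26.2−20.0)
= 0.612 × 1.024^6.20 = 0.612 × 1.158 = 0.7089 d⁻¹.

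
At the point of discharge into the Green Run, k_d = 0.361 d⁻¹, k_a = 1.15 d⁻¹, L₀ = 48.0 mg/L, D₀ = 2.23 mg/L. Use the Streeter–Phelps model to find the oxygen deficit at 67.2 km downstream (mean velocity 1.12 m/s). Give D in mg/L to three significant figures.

Travel time t = x/v = 67.2 km / (1.12 m/s) = 67200 m / 1.12 m/s = 60000 s = 0.6944 d.
k_d L₀/(k_a−k_d) = 0.361×48.0/(1.15−0.361) = 17.33/0.7890 = 21.96 mg/L.
e^(−k_d t) = e^(−0.361×0.6944) = 0.7783; e^(−k_a t) = e^(−1.15×0.6944) = 0.4500.
D = 21.96 × (0.7783 − 0.4500) + 2.23 × 0.4500 = 7.210 + 1.003 = 8.214 mg/L.

D ≈ 8.21 mg/L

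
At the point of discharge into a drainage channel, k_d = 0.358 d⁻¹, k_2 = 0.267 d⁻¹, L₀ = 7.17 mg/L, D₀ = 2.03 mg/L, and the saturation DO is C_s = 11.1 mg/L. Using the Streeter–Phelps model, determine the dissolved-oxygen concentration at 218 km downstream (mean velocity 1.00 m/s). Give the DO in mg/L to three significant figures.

DO ≈ 7.11 mg/L

Travel time t = x/v = 218 km / (1.00 m/s) = 218000 m / 1.00 m/s = 218000 s = 2.523 d.
k_d L₀/(k_2−k_d) = 0.358×7.17/(0.267−0.358) = 2.567/-0.09100 = -28.21 mg/L.
e^(−k_d t) = e^(−0.358×2.523) = 0.4052; e^(−k_2 t) = e^(−0.267×2.523) = 0.5098.
D = -28.21 × (0.4052 − 0.5098) + 2.03 × 0.5098 = 2.950 + 1.035 = 3.985 mg/L.
DO = C_s − D = 11.1 − 3.985 = 7.115 mg/L.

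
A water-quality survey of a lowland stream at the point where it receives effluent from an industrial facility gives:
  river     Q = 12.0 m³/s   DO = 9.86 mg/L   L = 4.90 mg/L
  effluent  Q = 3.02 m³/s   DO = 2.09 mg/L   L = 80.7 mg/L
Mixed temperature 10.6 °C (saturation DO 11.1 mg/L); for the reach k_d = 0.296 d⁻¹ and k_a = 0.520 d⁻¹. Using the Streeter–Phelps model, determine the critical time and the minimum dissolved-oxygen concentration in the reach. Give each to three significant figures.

t_c ≈ 2.02 d; minimum DO ≈ 4.79 mg/L

Mixed DO = (12.0×9.86 + 3.02×2.09)/(12.0+3.02) = 124.6/15.02 = 8.298 mg/L.
Mixed L₀ = (12.0×4.90 + 3.02×80.7)/(15.02) = 302.5/15.02 = 20.14 mg/L.
Initial deficit D₀ = C_s − DO₀ = 11.1 − 8.298 = 2.802 mg/L.
t_c = (1/0.2240) ln[(0.520/0.296)(1 − 2.802×0.2240/(0.296×20.14))] = 4.464 × ln(1.572) = 2.019 d.
D_c = (0.296/0.520) × 20.14 × e^(−0.296×2.019) = 0.5692 × 20.14 × 0.5501 = 6.307 mg/L.
Minimum DO = 11.1 − 6.307 = 4.793 mg/L.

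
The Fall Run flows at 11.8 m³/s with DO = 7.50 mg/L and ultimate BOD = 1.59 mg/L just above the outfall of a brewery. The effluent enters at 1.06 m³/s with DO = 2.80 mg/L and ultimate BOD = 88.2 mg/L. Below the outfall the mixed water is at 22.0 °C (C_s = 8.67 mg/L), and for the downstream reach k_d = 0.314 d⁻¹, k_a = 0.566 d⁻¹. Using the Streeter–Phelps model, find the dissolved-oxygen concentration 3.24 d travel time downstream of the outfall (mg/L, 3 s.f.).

DO ≈ 6.23 mg/L

Mixed DO = (11.8×7.50 + 1.06×2.80)/(11.8+1.06) = 91.47/12.86 = 7.113 mg/L.
Mixed L₀ = (11.8×1.59 + 1.06×88.2)/(12.86) = 112.3/12.86 = 8.729 mg/L.
Initial deficit D₀ = C_s − DO₀ = 8.67 − 7.113 = 1.557 mg/L.
D(3.24) = [0.314×8.729/(0.566−0.314)](e^(−0.314×3.24) − e^(−0.566×3.24)) + 1.557 e^(−0.566×3.24)
= 10.88 × (0.3615 − 0.1598) + 1.557 × 0.1598 = 2.443 mg/L.
DO = 8.67 − 2.443 = 6.227 mg/L.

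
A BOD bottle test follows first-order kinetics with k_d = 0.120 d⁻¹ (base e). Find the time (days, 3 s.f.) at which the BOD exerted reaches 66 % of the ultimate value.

y/L₀ = 1 − e^(−k_d t) = 0.66 ⇒ e^(−k_d t) = 0.340
t = −ln(0.340) / 0.120 = 1.079 / 0.120 = 8.990 d.

t ≈ 8.99 d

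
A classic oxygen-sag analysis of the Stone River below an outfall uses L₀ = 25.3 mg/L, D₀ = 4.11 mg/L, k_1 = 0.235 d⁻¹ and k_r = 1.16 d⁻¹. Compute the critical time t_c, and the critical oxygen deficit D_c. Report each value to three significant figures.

With k_r/k_1 = 4.936 and 1 − D₀(k_r−k_1)/(k_1 L₀) = 0.3606,
t_c = ln(4.936 × 0.3606) / (1.16 − 0.235) = ln(1.780) / 0.9250 = 0.5765/0.9250 = 0.6233 d.
D_c = (k_1/k_r) L₀ e^(−k_1 t_c) = (0.235/1.16) × 25.3 × e^(−0.235×0.6233) = 0.2026 × 25.3 × 0.8638 = 4.427 mg/L.

t_c ≈ 0.623 d; D_c ≈ 4.43 mg/L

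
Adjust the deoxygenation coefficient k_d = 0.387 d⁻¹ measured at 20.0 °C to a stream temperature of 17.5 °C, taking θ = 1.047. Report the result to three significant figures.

k_d ≈ 0.345 d⁻¹

k_d(T₂) = k_d(T₁) · θ^(T₂−T₁) = 0.387 × 1.047^(17.5−20.0)
= 0.387 × 1.047^-2.50 = 0.387 × 0.8915 = 0.3450 d⁻¹.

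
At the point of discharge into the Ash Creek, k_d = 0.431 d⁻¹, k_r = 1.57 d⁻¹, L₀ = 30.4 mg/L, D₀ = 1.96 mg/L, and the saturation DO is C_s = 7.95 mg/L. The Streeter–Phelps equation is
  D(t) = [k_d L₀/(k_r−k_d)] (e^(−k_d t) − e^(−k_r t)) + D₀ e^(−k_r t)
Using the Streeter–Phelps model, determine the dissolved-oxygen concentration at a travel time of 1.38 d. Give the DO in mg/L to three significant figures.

k_d L₀/(k_r−k_d) = 0.431×30.4/(1.57−0.431) = 13.10/1.139 = 11.50 mg/L.
e^(−k_d t) = e^(−0.431×1.380) = 0.5517; e^(−k_r t) = e^(−1.57×1.380) = 0.1146.
D = 11.50 × (0.5517 − 0.1146) + 1.96 × 0.1146 = 5.028 + 0.2246 = 5.253 mg/L.
DO = C_s − D = 7.95 − 5.253 = 2.697 mg/L.

DO ≈ 2.70 mg/L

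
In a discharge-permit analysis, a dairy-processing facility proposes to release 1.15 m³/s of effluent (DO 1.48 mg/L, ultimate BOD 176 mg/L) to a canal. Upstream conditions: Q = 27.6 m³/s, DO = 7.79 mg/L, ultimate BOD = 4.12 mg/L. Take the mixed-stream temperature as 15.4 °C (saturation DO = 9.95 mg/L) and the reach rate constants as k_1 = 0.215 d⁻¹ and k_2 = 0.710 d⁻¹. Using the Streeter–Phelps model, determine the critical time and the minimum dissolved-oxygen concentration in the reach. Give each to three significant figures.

t_c ≈ 0.992 d; minimum DO ≈ 7.26 mg/L

Mixed DO = (27.6×7.79 + 1.15×1.48)/(27.6+1.15) = 216.7/28.75 = 7.538 mg/L.
Mixed L₀ = (27.6×4.12 + 1.15×176)/(28.75) = 316.1/28.75 = 11.00 mg/L.
Initial deficit D₀ = C_s − DO₀ = 9.95 − 7.538 = 2.412 mg/L.
t_c = (1/0.4950) ln[(0.710/0.215)(1 − 2.412×0.4950/(0.215×11.00))] = 2.020 × ln(1.634) = 0.9922 d.
D_c = (0.215/0.710) × 11.00 × e^(−0.215×0.9922) = 0.3028 × 11.00 × 0.8079 = 2.690 mg/L.
Minimum DO = 9.95 − 2.690 = 7.260 mg/L.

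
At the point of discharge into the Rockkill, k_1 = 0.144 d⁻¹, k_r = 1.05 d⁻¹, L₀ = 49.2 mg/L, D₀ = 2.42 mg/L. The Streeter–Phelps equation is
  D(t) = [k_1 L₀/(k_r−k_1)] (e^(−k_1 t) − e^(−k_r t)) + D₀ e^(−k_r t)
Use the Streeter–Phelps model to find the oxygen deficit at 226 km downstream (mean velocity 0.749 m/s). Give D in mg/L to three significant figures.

Travel time t = x/v = 226 km / (0.749 m/s) = 226000 m / 0.749 m/s = 301700 s = 3.492 d.
k_1 L₀/(k_r−k_1) = 0.144×49.2/(1.05−0.144) = 7.085/0.9060 = 7.820 mg/L.
e^(−k_1 t) = e^(−0.144×3.492) = 0.6048; e^(−k_r t) = e^(−1.05×3.492) = 0.02555.
D = 7.820 × (0.6048 − 0.02555) + 2.42 × 0.02555 = 4.529 + 0.06184 = 4.591 mg/L.

D ≈ 4.59 mg/L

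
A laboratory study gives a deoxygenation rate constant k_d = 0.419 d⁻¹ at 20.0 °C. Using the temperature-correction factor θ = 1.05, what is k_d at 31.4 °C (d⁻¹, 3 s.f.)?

k_d(T₂) = k_d(T₁) · θ^(T₂−T₁) = 0.419 × 1.05^(31.4−20.0)
= 0.419 × 1.05^11.4 = 0.419 × 1.744 = 0.7308 d⁻¹.

k_d ≈ 0.731 d⁻¹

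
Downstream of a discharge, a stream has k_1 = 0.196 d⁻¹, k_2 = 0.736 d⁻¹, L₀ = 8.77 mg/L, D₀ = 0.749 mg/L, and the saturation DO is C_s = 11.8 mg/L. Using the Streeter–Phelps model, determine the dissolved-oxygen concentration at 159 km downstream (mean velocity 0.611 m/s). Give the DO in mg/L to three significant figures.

Travel time t = x/v = 159 km / (0.611 m/s) = 159000 m / 0.611 m/s = 260200 s = 3.012 d.
k_1 L₀/(k_2−k_1) = 0.196×8.77/(0.736−0.196) = 1.719/0.5400 = 3.183 mg/L.
e^(−k_1 t) = e^(−0.196×3.012) = 0.5541; e^(−k_2 t) = e^(−0.736×3.012) = 0.1090.
D = 3.183 × (0.5541 − 0.1090) + 0.749 × 0.1090 = 1.417 + 0.08161 = 1.499 mg/L.
DO = C_s − D = 11.8 − 1.499 = 10.30 mg/L.

DO ≈ 10.3 mg/L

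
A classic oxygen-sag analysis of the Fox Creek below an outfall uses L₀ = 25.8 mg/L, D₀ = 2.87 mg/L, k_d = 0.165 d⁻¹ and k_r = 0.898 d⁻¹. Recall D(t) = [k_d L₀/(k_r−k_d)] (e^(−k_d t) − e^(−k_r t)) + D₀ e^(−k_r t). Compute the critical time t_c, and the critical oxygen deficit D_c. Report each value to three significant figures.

t_c = [1/(k_r−k_d)] ln[(k_r/k_d)(1 − D₀(k_r−k_d)/(k_d L₀))]
= [1/(0.898−0.165)] ln[(0.898/0.165)(1 − 2.87×0.7330/(0.165×25.8))]
= (1/0.7330) ln[5.442 × 0.5058] = 1.364 × ln(2.753) = 1.364 × 1.013 = 1.382 d.
L(t_c) = L₀ e^(−k_d t_c) = 25.8 × 0.7962 = 20.54 mg/L, and at the critical point k_r D_c = k_d L, so D_c = (0.165/0.898) × 20.54 = 3.774 mg/L.

t_c ≈ 1.38 d; D_c ≈ 3.77 mg/L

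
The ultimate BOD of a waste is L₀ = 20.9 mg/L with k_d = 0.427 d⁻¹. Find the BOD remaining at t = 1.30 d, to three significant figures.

L_t = L₀ e^(−k_d t) = 20.9 × e^(−0.427×1.30) = 20.9 × 0.5740 = 12.00 mg/L.

L ≈ 12.0 mg/L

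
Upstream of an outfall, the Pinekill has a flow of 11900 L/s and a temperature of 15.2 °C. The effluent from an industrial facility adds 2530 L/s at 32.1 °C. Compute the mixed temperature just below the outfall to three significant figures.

Flow-weighted mixing: C = (Q_r C_r + Q_w C_w)/(Q_r + Q_w)
= (11900×15.2 + 2530×32.1)/(11900 + 2530) = 262100/14430 = 18.16 °C.

18.2 °C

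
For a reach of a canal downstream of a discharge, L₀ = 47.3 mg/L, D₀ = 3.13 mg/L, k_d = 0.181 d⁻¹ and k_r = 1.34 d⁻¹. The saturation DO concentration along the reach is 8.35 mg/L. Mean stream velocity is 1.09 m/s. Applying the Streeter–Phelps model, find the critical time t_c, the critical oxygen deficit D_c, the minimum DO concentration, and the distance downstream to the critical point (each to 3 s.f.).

t_c = [1/(k_r−k_d)] ln[(k_r/k_d)(1 − D₀(k_r−k_d)/(k_d L₀))]
= [1/(1.34−0.181)] ln[(1.34/0.181)(1 − 3.13×1.159/(0.181×47.3))]
= (1/1.159) ln[7.403 × 0.5763] = 0.8628 × ln(4.266) = 0.8628 × 1.451 = 1.252 d.
D_c = (k_d/k_r) L₀ e^(−k_d t_c) = (0.181/1.34) × 47.3 × e^(−0.181×1.252) = 0.1351 × 47.3 × 0.7973 = 5.094 mg/L.
Minimum DO = C_s − D_c = 8.35 − 5.094 = 3.256 mg/L.
x_c = v t_c = 1.09 m/s × 1.252 d × 86400 s/d = 117900 m ≈ 118 km.

t_c ≈ 1.25 d; D_c ≈ 5.09 mg/L; min DO ≈ 3.26 mg/L; x_c ≈ 118 km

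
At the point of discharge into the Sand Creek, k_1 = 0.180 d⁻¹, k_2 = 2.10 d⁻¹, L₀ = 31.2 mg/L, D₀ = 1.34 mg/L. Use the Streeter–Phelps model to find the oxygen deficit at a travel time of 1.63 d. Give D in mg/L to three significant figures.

k_1 L₀/(k_2−k_1) = 0.180×31.2/(2.10−0.180) = 5.616/1.920 = 2.925 mg/L.
e^(−k_1 t) = e^(−0.180×1.630) = 0.7457; e^(−k_2 t) = e^(−2.10×1.630) = 0.03261.
D = 2.925 × (0.7457 − 0.03261) + 1.34 × 0.03261 = 2.086 + 0.04370 = 2.130 mg/L.

D ≈ 2.13 mg/L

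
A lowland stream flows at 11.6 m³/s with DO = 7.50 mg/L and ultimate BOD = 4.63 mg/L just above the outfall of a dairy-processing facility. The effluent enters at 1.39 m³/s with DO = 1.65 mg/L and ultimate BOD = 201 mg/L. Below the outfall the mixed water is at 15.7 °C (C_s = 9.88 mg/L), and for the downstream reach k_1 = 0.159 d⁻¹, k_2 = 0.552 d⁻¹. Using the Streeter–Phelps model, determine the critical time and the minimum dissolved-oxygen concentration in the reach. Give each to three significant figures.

t_c ≈ 2.30 d; minimum DO ≈ 4.75 mg/L

Mixed DO = (11.6×7.50 + 1.39×1.65)/(11.6+1.39) = 89.29/12.99 = 6.874 mg/L.
Mixed L₀ = (11.6×4.63 + 1.39×201)/(12.99) = 333.1/12.99 = 25.64 mg/L.
Initial deficit D₀ = C_s − DO₀ = 9.88 − 6.874 = 3.006 mg/L.
t_c = (1/0.3930) ln[(0.552/0.159)(1 − 3.006×0.3930/(0.159×25.64))] = 2.545 × ln(2.466) = 2.296 d.
D_c = (0.159/0.552) × 25.64 × e^(−0.159×2.296) = 0.2880 × 25.64 × 0.6941 = 5.127 mg/L.
Minimum DO = 9.88 − 5.127 = 4.753 mg/L.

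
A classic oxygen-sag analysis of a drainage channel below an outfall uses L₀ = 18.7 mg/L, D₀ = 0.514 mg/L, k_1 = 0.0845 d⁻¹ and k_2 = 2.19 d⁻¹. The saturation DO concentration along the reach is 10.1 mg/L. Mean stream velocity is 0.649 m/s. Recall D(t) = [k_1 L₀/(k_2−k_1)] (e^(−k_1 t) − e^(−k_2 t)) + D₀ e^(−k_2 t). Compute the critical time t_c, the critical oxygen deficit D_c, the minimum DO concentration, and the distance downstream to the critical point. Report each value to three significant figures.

t_c ≈ 0.997 d; D_c ≈ 0.663 mg/L; min DO ≈ 9.44 mg/L; x_c ≈ 55.9 km

t_c = [1/(k_2−k_1)] ln[(k_2/k_1)(1 − D₀(k_2−k_1)/(k_1 L₀))]
= [1/(2.19−0.0845)] ln[(2.19/0.0845)(1 − 0.514×2.106/(0.0845×18.7))]
= (1/2.106) ln[25.92 × 0.3151] = 0.4749 × ln(8.167) = 0.4749 × 2.100 = 0.9974 d.
D_c = (k_1/k_2) L₀ e^(−k_1 t_c) = (0.0845/2.19) × 18.7 × e^(−0.0845×0.9974) = 0.03858 × 18.7 × 0.9192 = 0.6632 mg/L.
Minimum DO = C_s − D_c = 10.1 − 0.6632 = 9.437 mg/L.
x_c = v t_c = 0.649 m/s × 0.9974 d × 86400 s/d = 55930 m ≈ 55.9 km.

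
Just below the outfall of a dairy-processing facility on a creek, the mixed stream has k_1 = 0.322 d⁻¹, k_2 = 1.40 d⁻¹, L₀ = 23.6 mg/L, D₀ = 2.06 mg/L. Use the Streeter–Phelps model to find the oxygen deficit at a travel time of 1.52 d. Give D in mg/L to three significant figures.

k_1 L₀/(k_2−k_1) = 0.322×23.6/(1.40−0.322) = 7.599/1.078 = 7.049 mg/L.
e^(−k_1 t) = e^(−0.322×1.520) = 0.6130; e^(−k_2 t) = e^(−1.40×1.520) = 0.1191.
D = 7.049 × (0.6130 − 0.1191) + 2.06 × 0.1191 = 3.482 + 0.2453 = 3.727 mg/L.

D ≈ 3.73 mg/L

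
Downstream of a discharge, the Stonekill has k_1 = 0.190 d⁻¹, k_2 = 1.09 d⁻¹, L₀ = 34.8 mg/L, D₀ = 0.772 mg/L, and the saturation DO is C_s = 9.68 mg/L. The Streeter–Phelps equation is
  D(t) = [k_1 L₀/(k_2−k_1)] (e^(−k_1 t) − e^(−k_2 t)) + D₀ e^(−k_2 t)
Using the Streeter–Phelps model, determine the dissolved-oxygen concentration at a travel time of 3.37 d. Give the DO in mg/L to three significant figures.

k_1 L₀/(k_2−k_1) = 0.190×34.8/(1.09−0.190) = 6.612/0.9000 = 7.347 mg/L.
e^(−k_1 t) = e^(−0.190×3.370) = 0.5271; e^(−k_2 t) = e^(−1.09×3.370) = 0.02539.
D = 7.347 × (0.5271 − 0.02539) + 0.772 × 0.02539 = 3.686 + 0.01960 = 3.706 mg/L.
DO = C_s − D = 9.68 − 3.706 = 5.974 mg/L.

DO ≈ 5.97 mg/L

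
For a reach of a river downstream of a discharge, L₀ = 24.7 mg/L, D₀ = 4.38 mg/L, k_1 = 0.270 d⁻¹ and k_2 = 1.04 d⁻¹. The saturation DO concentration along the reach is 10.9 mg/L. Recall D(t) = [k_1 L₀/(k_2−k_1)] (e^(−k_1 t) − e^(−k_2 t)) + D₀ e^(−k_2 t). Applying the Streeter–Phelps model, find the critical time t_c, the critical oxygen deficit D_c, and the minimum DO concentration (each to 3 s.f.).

t_c ≈ 0.836 d; D_c ≈ 5.12 mg/L; min DO ≈ 5.78 mg/L

t_c = [1/(k_2−k_1)] ln[(k_2/k_1)(1 − D₀(k_2−k_1)/(k_1 L₀))]
= [1/(1.04−0.270)] ln[(1.04/0.270)(1 − 4.38×0.7700/(0.270×24.7))]
= (1/0.7700) ln[3.852 × 0.4943] = 1.299 × ln(1.904) = 1.299 × 0.6439 = 0.8363 d.
D_c = (k_1/k_2) L₀ e^(−k_1 t_c) = (0.270/1.04) × 24.7 × e^(−0.270×0.8363) = 0.2596 × 24.7 × 0.7979 = 5.116 mg/L.
Minimum DO = C_s − D_c = 10.9 − 5.116 = 5.784 mg/L.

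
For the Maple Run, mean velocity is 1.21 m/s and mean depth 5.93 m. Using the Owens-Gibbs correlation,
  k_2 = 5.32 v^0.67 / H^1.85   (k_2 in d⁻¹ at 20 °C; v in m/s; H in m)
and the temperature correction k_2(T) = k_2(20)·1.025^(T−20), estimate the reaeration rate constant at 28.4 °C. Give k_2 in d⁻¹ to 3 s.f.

k_2(20) = 5.32 × 1.21^0.67 / 5.93^1.85 = 5.32 × 1.136 / 26.92 = 0.2245 d⁻¹.
k_2(28.4) = 0.2245 × 1.025^(28.4−20) = 0.2245 × 1.230 = 0.2763 d⁻¹.

k_2 ≈ 0.276 d⁻¹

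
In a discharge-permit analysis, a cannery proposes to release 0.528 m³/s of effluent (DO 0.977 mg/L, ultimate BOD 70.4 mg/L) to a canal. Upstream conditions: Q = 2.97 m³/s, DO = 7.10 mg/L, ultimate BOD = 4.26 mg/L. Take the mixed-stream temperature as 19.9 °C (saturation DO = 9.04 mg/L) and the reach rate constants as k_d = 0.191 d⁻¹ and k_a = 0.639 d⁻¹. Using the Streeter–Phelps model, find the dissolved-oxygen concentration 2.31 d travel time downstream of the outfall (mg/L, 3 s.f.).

Mixed DO = (2.97×7.10 + 0.528×0.977)/(2.97+0.528) = 21.60/3.498 = 6.176 mg/L.
Mixed L₀ = (2.97×4.26 + 0.528×70.4)/(3.498) = 49.82/3.498 = 14.24 mg/L.
Initial deficit D₀ = C_s − DO₀ = 9.04 − 6.176 = 2.864 mg/L.
D(2.31) = [0.191×14.24/(0.639−0.191)](e^(−0.191×2.31) − e^(−0.639×2.31)) + 2.864 e^(−0.639×2.31)
= 6.073 × (0.6433 − 0.2285) + 2.864 × 0.2285 = 3.173 mg/L.
DO = 9.04 − 3.173 = 5.867 mg/L.

DO ≈ 5.87 mg/L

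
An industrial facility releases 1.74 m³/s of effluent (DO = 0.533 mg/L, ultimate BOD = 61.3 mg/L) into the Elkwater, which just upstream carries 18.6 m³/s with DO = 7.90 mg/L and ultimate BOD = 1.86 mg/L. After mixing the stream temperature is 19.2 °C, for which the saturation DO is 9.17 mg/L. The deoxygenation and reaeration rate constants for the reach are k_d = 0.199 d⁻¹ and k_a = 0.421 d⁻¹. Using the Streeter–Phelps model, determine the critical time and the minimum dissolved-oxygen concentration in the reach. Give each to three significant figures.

t_c ≈ 1.73 d; minimum DO ≈ 6.85 mg/L

Mixed DO = (18.6×7.90 + 1.74×0.533)/(18.6+1.74) = 147.9/20.34 = 7.270 mg/L.
Mixed L₀ = (18.6×1.86 + 1.74×61.3)/(20.34) = 141.3/20.34 = 6.945 mg/L.
Initial deficit D₀ = C_s − DO₀ = 9.17 − 7.270 = 1.900 mg/L.
t_c = (1/0.2220) ln[(0.421/0.199)(1 − 1.900×0.2220/(0.199×6.945))] = 4.505 × ln(1.470) = 1.735 d.
D_c = (0.199/0.421) × 6.945 × e^(−0.199×1.735) = 0.4727 × 6.945 × 0.7081 = 2.324 mg/L.
Minimum DO = 9.17 − 2.324 = 6.846 mg/L.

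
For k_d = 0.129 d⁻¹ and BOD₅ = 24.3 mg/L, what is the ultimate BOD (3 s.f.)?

L₀ ≈ 51.1 mg/L

BOD₅ = L₀(1 − e^(−5k_d)) ⇒ L₀ = BOD₅ / (1 − e^(−5×0.129))
= 24.3 / (1 − 0.5247) = 24.3 / 0.4753 = 51.12 mg/L.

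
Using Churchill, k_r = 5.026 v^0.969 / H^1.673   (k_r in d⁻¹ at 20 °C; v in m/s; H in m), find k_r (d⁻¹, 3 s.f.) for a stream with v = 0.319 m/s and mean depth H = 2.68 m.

k_r = 5.026 × 0.319^0.969 / 2.68^1.673 = 5.026 × 0.3305 / 5.203 = 0.3192 d⁻¹.

k_r ≈ 0.319 d⁻¹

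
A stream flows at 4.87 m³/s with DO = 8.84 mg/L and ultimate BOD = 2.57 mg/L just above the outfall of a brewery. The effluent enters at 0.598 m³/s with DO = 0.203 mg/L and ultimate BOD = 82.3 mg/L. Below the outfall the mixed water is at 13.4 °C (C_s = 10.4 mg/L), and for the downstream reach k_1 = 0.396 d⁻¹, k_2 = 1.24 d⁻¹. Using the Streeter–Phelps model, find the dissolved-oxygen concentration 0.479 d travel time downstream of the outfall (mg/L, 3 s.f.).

DO ≈ 7.56 mg/L

Mixed DO = (4.87×8.84 + 0.598×0.203)/(4.87+0.598) = 43.17/5.468 = 7.895 mg/L.
Mixed L₀ = (4.87×2.57 + 0.598×82.3)/(5.468) = 61.73/5.468 = 11.29 mg/L.
Initial deficit D₀ = C_s − DO₀ = 10.4 − 7.895 = 2.505 mg/L.
D(0.479) = [0.396×11.29/(1.24−0.396)](e^(−0.396×0.479) − e^(−1.24×0.479)) + 2.505 e^(−1.24×0.479)
= 5.297 × (0.8272 − 0.5521) + 2.505 × 0.5521 = 2.840 mg/L.
DO = 10.4 − 2.840 = 7.560 mg/L.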